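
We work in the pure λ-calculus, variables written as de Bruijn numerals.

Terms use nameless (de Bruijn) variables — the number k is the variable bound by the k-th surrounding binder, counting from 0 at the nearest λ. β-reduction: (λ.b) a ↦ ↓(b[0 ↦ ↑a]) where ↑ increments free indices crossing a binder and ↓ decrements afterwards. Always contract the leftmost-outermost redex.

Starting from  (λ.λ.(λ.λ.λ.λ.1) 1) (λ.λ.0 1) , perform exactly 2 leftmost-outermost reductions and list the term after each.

  start: (λ.λ.(λ.λ.λ.λ.1) 1) (λ.λ.0 1)
  [1] λ.(λ.λ.λ.λ.1) (λ.λ.0 1)
  [2] λ.λ.λ.λ.1

Answer: after 2 steps: λ.λ.λ.λ.1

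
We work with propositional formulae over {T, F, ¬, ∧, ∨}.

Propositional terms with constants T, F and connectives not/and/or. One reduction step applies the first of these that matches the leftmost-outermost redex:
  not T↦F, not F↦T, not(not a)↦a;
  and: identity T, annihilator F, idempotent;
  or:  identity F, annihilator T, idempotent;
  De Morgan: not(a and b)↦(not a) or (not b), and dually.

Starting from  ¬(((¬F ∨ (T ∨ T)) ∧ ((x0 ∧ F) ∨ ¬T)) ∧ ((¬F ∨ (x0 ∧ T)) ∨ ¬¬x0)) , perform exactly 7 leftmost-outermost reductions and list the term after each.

  start: ¬(((¬F ∨ (T ∨ T)) ∧ ((x0 ∧ F) ∨ ¬T)) ∧ ((¬F ∨ (x0 ∧ T)) ∨ ¬¬x0))
  →1  ¬((¬F ∨ (T ∨ T)) ∧ ((x0 ∧ F) ∨ ¬T)) ∨ ¬((¬F ∨ (x0 ∧ T)) ∨ ¬¬x0)
  →2  (¬(¬F ∨ (T ∨ T)) ∨ ¬((x0 ∧ F) ∨ ¬T)) ∨ ¬((¬F ∨ (x0 ∧ T)) ∨ ¬¬x0)
  →3  ((¬¬F ∧ ¬(T ∨ T)) ∨ ¬((x0 ∧ F) ∨ ¬T)) ∨ ¬((¬F ∨ (x0 ∧ T)) ∨ ¬¬x0)
  →4  ((F ∧ ¬(T ∨ T)) ∨ ¬((x0 ∧ F) ∨ ¬T)) ∨ ¬((¬F ∨ (x0 ∧ T)) ∨ ¬¬x0)
  →5  (F ∨ ¬((x0 ∧ F) ∨ ¬T)) ∨ ¬((¬F ∨ (x0 ∧ T)) ∨ ¬¬x0)
  →6  ¬((x0 ∧ F) ∨ ¬T) ∨ ¬((¬F ∨ (x0 ∧ T)) ∨ ¬¬x0)
  →7  (¬(x0 ∧ F) ∧ ¬¬T) ∨ ¬((¬F ∨ (x0 ∧ T)) ∨ ¬¬x0)

Answer: after 7 steps: (¬(x0 ∧ F) ∧ ¬¬T) ∨ ¬((¬F ∨ (x0 ∧ T)) ∨ ¬¬x0)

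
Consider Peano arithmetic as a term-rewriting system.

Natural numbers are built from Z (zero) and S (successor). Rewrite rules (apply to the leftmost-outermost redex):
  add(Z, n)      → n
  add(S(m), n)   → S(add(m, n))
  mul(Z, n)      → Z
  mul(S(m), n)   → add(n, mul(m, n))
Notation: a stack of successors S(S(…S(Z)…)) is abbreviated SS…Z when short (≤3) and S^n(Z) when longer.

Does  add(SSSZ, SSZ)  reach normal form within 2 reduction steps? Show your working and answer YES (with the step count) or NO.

  start: add(SSSZ, SSZ)
  step 1: S(add(SSZ, SSZ))
  step 2: S(S(add(SZ, SSZ)))

Answer: NO — after 2 steps the term is S(S(add(SZ, SSZ))), not yet normal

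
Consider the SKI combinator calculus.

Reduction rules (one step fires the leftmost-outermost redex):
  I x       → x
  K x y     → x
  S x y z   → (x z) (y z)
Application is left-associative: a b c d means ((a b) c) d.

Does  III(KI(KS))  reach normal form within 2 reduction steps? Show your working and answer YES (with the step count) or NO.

Answer: NO — after 2 steps the term is I(KI(KS)), not yet normal

Reduction:
  start: III(KI(KS))
  [1] II(KI(KS))
  [2] I(KI(KS))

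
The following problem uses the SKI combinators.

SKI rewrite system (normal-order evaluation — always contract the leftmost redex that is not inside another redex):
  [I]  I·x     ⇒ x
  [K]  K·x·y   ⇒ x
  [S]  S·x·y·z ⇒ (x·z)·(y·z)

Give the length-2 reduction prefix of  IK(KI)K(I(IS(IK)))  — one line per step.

  start: IK(KI)K(I(IS(IK)))
  step 1: K(KI)K(I(IS(IK)))
  step 2: KI(I(IS(IK)))

Answer: after 2 steps: KI(I(IS(IK)))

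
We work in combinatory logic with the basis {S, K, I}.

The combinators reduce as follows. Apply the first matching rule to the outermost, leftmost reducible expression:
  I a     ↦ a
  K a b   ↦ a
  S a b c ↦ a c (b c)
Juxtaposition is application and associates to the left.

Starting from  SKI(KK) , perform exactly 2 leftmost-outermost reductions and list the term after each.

  start: SKI(KK)
  [1] K(KK)(I(KK))
  [2] KK

Answer: after 2 steps: KK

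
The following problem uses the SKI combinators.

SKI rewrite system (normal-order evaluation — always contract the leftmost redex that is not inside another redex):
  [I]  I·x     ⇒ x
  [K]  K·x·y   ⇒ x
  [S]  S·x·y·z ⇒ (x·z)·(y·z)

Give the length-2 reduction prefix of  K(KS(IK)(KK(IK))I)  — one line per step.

  start: K(KS(IK)(KK(IK))I)
  [1] K(S(KK(IK))I)
  [2] K(SKI)

Answer: after 2 steps: K(SKI)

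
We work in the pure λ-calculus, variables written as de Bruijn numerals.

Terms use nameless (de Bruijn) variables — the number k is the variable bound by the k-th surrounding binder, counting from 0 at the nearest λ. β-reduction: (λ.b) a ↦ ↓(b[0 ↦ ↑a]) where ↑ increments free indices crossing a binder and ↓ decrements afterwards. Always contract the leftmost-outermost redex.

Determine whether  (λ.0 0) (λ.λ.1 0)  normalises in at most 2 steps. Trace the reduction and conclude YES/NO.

  start: (λ.0 0) (λ.λ.1 0)
  →1  (λ.λ.1 0) (λ.λ.1 0)
  →2  λ.(λ.λ.1 0) 0

Answer: NO — after 2 steps the term is λ.(λ.λ.1 0) 0, not yet normal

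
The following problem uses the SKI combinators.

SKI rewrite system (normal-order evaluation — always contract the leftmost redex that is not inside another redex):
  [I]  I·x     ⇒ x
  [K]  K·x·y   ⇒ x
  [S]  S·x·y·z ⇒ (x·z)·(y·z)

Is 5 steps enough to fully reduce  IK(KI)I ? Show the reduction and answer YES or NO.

Answer: YES — reaches normal form KI in 2 ≤ 5 steps

Reduction:
  start: IK(KI)I
  →1  K(KI)I
  →2  KI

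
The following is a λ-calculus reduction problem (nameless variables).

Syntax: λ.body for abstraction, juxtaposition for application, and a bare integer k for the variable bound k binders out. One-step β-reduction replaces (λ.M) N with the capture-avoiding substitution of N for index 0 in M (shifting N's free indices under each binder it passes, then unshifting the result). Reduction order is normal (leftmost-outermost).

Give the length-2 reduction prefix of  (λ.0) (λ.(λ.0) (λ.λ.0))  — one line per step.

Answer: after 2 steps: λ.λ.λ.0

Derivation:
  start: (λ.0) (λ.(λ.0) (λ.λ.0))
  →1  λ.(λ.0) (λ.λ.0)
  →2  λ.λ.λ.0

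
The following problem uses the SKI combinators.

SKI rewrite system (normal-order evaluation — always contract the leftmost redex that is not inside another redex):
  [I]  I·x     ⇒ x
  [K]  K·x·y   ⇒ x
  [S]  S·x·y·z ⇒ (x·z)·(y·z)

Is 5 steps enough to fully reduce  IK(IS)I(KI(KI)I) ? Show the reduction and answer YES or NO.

Answer: YES — reaches normal form SI in 5 ≤ 5 steps

Reduction:
  start: IK(IS)I(KI(KI)I)
  step 1: K(IS)I(KI(KI)I)
  step 2: IS(KI(KI)I)
  step 3: S(KI(KI)I)
  step 4: S(II)
  step 5: SI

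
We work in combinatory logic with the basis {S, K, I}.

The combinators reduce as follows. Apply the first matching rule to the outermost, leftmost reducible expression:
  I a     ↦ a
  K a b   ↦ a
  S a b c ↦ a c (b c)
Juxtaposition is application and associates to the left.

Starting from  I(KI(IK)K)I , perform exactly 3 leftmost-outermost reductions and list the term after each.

Answer: after 3 steps: KI

Working:
  start: I(KI(IK)K)I
  step 1: KI(IK)KI
  step 2: IKI
  step 3: KI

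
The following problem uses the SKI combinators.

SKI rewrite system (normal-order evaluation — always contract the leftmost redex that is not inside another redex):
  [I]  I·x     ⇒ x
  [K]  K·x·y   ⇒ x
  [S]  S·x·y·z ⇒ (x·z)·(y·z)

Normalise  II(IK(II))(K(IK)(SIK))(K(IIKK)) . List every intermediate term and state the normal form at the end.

Answer: normal form = K(KK)  (in 8 steps)

Working:
  start: II(IK(II))(K(IK)(SIK))(K(IIKK))
  →1  I(IK(II))(K(IK)(SIK))(K(IIKK))
  →2  IK(II)(K(IK)(SIK))(K(IIKK))
  →3  K(II)(K(IK)(SIK))(K(IIKK))
  →4  II(K(IIKK))
  →5  I(K(IIKK))
  →6  K(IIKK)
  →7  K(IKK)
  →8  K(KK)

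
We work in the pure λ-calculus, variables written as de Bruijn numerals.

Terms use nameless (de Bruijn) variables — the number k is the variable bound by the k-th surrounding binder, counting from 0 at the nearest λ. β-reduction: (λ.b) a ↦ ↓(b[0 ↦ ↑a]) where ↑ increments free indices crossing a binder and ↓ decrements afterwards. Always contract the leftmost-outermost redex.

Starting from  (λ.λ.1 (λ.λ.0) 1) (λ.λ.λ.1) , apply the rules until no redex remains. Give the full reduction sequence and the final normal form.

  start: (λ.λ.1 (λ.λ.0) 1) (λ.λ.λ.1)
  [1] λ.(λ.λ.λ.1) (λ.λ.0) (λ.λ.λ.1)
  [2] λ.(λ.λ.1) (λ.λ.λ.1)
  [3] λ.λ.λ.λ.λ.1

Answer: normal form = λ.λ.λ.λ.λ.1  (in 3 steps)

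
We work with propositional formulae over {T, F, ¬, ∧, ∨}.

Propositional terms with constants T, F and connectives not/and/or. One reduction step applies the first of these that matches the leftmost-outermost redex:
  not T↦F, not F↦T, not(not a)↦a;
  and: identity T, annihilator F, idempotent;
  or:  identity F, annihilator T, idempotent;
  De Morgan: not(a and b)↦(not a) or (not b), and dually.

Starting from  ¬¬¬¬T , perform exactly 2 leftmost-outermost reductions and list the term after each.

Answer: after 2 steps: T

Reduction:
  start: ¬¬¬¬T
  step 1: ¬¬T
  step 2: T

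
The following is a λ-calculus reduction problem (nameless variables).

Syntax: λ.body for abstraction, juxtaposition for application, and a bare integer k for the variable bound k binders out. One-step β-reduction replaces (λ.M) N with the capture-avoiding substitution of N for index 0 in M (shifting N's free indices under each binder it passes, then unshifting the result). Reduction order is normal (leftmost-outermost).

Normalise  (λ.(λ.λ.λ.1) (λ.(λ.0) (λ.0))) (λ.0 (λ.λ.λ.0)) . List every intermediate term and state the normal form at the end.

Answer: normal form = λ.λ.1  (in 2 steps)

Derivation:
  start: (λ.(λ.λ.λ.1) (λ.(λ.0) (λ.0))) (λ.0 (λ.λ.λ.0))
  [1] (λ.λ.λ.1) (λ.(λ.0) (λ.0))
  [2] λ.λ.1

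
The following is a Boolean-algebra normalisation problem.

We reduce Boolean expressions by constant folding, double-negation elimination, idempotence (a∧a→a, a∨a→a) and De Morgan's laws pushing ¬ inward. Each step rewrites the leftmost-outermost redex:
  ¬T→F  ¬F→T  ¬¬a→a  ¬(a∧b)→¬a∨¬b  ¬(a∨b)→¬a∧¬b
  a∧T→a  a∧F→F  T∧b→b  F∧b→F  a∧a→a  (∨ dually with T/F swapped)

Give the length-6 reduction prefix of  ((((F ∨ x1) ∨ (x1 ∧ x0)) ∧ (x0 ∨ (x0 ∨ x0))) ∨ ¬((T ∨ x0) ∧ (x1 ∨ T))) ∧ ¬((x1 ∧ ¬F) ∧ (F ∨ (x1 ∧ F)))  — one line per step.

  start: ((((F ∨ x1) ∨ (x1 ∧ x0)) ∧ (x0 ∨ (x0 ∨ x0))) ∨ ¬((T ∨ x0) ∧ (x1 ∨ T))) ∧ ¬((x1 ∧ ¬F) ∧ (F ∨ (x1 ∧ F)))
  [1] (((x1 ∨ (x1 ∧ x0)) ∧ (x0 ∨ (x0 ∨ x0))) ∨ ¬((T ∨ x0) ∧ (x1 ∨ T))) ∧ ¬((x1 ∧ ¬F) ∧ (F ∨ (x1 ∧ F)))
  [2] (((x1 ∨ (x1 ∧ x0)) ∧ (x0 ∨ x0)) ∨ ¬((T ∨ x0) ∧ (x1 ∨ T))) ∧ ¬((x1 ∧ ¬F) ∧ (F ∨ (x1 ∧ F)))
  [3] (((x1 ∨ (x1 ∧ x0)) ∧ x0) ∨ ¬((T ∨ x0) ∧ (x1 ∨ T))) ∧ ¬((x1 ∧ ¬F) ∧ (F ∨ (x1 ∧ F)))
  [4] (((x1 ∨ (x1 ∧ x0)) ∧ x0) ∨ (¬(T ∨ x0) ∨ ¬(x1 ∨ T))) ∧ ¬((x1 ∧ ¬F) ∧ (F ∨ (x1 ∧ F)))
  [5] (((x1 ∨ (x1 ∧ x0)) ∧ x0) ∨ ((¬T ∧ ¬x0) ∨ ¬(x1 ∨ T))) ∧ ¬((x1 ∧ ¬F) ∧ (F ∨ (x1 ∧ F)))
  [6] (((x1 ∨ (x1 ∧ x0)) ∧ x0) ∨ ((F ∧ ¬x0) ∨ ¬(x1 ∨ T))) ∧ ¬((x1 ∧ ¬F) ∧ (F ∨ (x1 ∧ F)))

Answer: after 6 steps: (((x1 ∨ (x1 ∧ x0)) ∧ x0) ∨ ((F ∧ ¬x0) ∨ ¬(x1 ∨ T))) ∧ ¬((x1 ∧ ¬F) ∧ (F ∨ (x1 ∧ F)))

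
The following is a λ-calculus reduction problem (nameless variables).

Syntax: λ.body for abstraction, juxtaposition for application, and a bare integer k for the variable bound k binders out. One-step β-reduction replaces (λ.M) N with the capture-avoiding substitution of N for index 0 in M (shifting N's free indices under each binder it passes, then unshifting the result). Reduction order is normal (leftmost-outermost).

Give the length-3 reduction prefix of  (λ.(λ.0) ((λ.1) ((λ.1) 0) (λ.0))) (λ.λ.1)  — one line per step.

  start: (λ.(λ.0) ((λ.1) ((λ.1) 0) (λ.0))) (λ.λ.1)
  →1  (λ.0) ((λ.λ.λ.1) ((λ.λ.λ.1) (λ.λ.1)) (λ.0))
  →2  (λ.λ.λ.1) ((λ.λ.λ.1) (λ.λ.1)) (λ.0)
  →3  (λ.λ.1) (λ.0)

Answer: after 3 steps: (λ.λ.1) (λ.0)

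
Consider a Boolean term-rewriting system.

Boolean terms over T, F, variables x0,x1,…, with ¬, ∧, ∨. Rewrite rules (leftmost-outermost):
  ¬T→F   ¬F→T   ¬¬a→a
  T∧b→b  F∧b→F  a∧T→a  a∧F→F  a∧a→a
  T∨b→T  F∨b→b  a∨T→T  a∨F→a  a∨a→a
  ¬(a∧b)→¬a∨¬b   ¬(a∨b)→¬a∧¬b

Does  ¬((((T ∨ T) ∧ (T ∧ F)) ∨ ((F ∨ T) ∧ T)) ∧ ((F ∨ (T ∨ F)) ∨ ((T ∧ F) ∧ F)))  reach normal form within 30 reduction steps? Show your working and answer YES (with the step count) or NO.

  start: ¬((((T ∨ T) ∧ (T ∧ F)) ∨ ((F ∨ T) ∧ T)) ∧ ((F ∨ (T ∨ F)) ∨ ((T ∧ F) ∧ F)))
  step 1: ¬(((T ∨ T) ∧ (T ∧ F)) ∨ ((F ∨ T) ∧ T)) ∨ ¬((F ∨ (T ∨ F)) ∨ ((T ∧ F) ∧ F))
  step 2: (¬((T ∨ T) ∧ (T ∧ F)) ∧ ¬((F ∨ T) ∧ T)) ∨ ¬((F ∨ (T ∨ F)) ∨ ((T ∧ F) ∧ F))
  step 3: ((¬(T ∨ T) ∨ ¬(T ∧ F)) ∧ ¬((F ∨ T) ∧ T)) ∨ ¬((F ∨ (T ∨ F)) ∨ ((T ∧ F) ∧ F))
  step 4: (((¬T ∧ ¬T) ∨ ¬(T ∧ F)) ∧ ¬((F ∨ T) ∧ T)) ∨ ¬((F ∨ (T ∨ F)) ∨ ((T ∧ F) ∧ F))
  step 5: ((¬T ∨ ¬(T ∧ F)) ∧ ¬((F ∨ T) ∧ T)) ∨ ¬((F ∨ (T ∨ F)) ∨ ((T ∧ F) ∧ F))
  step 6: ((F ∨ ¬(T ∧ F)) ∧ ¬((F ∨ T) ∧ T)) ∨ ¬((F ∨ (T ∨ F)) ∨ ((T ∧ F) ∧ F))
  step 7: (¬(T ∧ F) ∧ ¬((F ∨ T) ∧ T)) ∨ ¬((F ∨ (T ∨ F)) ∨ ((T ∧ F) ∧ F))
  step 8: ((¬T ∨ ¬F) ∧ ¬((F ∨ T) ∧ T)) ∨ ¬((F ∨ (T ∨ F)) ∨ ((T ∧ F) ∧ F))
  step 9: ((F ∨ ¬F) ∧ ¬((F ∨ T) ∧ T)) ∨ ¬((F ∨ (T ∨ F)) ∨ ((T ∧ F) ∧ F))
  step 10: (¬F ∧ ¬((F ∨ T) ∧ T)) ∨ ¬((F ∨ (T ∨ F)) ∨ ((T ∧ F) ∧ F))
  step 11: (T ∧ ¬((F ∨ T) ∧ T)) ∨ ¬((F ∨ (T ∨ F)) ∨ ((T ∧ F) ∧ F))
  step 12: ¬((F ∨ T) ∧ T) ∨ ¬((F ∨ (T ∨ F)) ∨ ((T ∧ F) ∧ F))
  step 13: (¬(F ∨ T) ∨ ¬T) ∨ ¬((F ∨ (T ∨ F)) ∨ ((T ∧ F) ∧ F))
  step 14: ((¬F ∧ ¬T) ∨ ¬T) ∨ ¬((F ∨ (T ∨ F)) ∨ ((T ∧ F) ∧ F))
  step 15: ((T ∧ ¬T) ∨ ¬T) ∨ ¬((F ∨ (T ∨ F)) ∨ ((T ∧ F) ∧ F))
  step 16: (¬T ∨ ¬T) ∨ ¬((F ∨ (T ∨ F)) ∨ ((T ∧ F) ∧ F))
  step 17: ¬T ∨ ¬((F ∨ (T ∨ F)) ∨ ((T ∧ F) ∧ F))
  step 18: F ∨ ¬((F ∨ (T ∨ F)) ∨ ((T ∧ F) ∧ F))
  step 19: ¬((F ∨ (T ∨ F)) ∨ ((T ∧ F) ∧ F))
  step 20: ¬(F ∨ (T ∨ F)) ∧ ¬((T ∧ F) ∧ F)
  step 21: (¬F ∧ ¬(T ∨ F)) ∧ ¬((T ∧ F) ∧ F)
  step 22: (T ∧ ¬(T ∨ F)) ∧ ¬((T ∧ F) ∧ F)
  step 23: ¬(T ∨ F) ∧ ¬((T ∧ F) ∧ F)
  step 24: (¬T ∧ ¬F) ∧ ¬((T ∧ F) ∧ F)
  step 25: (F ∧ ¬F) ∧ ¬((T ∧ F) ∧ F)
  step 26: F ∧ ¬((T ∧ F) ∧ F)
  step 27: F

Answer: YES — reaches normal form F in 27 ≤ 30 steps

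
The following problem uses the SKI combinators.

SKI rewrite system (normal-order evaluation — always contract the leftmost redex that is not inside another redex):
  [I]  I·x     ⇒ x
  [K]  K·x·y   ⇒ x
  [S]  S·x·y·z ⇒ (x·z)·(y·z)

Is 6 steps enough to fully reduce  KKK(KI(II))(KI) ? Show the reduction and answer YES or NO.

  start: KKK(KI(II))(KI)
  [1] K(KI(II))(KI)
  [2] KI(II)
  [3] I

Answer: YES — reaches normal form I in 3 ≤ 6 steps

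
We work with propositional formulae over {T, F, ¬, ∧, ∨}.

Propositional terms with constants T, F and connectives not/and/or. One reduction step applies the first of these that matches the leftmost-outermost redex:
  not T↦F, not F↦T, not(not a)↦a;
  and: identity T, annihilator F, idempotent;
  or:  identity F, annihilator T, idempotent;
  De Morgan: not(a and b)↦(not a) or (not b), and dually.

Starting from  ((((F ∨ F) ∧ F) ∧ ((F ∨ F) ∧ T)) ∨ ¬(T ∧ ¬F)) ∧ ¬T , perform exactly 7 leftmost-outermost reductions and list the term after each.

  start: ((((F ∨ F) ∧ F) ∧ ((F ∨ F) ∧ T)) ∨ ¬(T ∧ ¬F)) ∧ ¬T
  step 1: ((F ∧ ((F ∨ F) ∧ T)) ∨ ¬(T ∧ ¬F)) ∧ ¬T
  step 2: (F ∨ ¬(T ∧ ¬F)) ∧ ¬T
  step 3: ¬(T ∧ ¬F) ∧ ¬T
  step 4: (¬T ∨ ¬¬F) ∧ ¬T
  step 5: (F ∨ ¬¬F) ∧ ¬T
  step 6: ¬¬F ∧ ¬T
  step 7: F ∧ ¬T

Answer: after 7 steps: F ∧ ¬T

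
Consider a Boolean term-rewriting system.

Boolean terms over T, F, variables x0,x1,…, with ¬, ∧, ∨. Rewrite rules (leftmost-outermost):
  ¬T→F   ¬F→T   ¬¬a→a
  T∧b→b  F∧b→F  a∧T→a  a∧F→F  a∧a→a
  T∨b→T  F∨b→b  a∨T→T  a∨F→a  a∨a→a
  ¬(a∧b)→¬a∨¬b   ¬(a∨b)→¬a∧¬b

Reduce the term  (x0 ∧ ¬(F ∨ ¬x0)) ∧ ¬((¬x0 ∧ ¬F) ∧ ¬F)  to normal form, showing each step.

  start: (x0 ∧ ¬(F ∨ ¬x0)) ∧ ¬((¬x0 ∧ ¬F) ∧ ¬F)
  [1] (x0 ∧ (¬F ∧ ¬¬x0)) ∧ ¬((¬x0 ∧ ¬F) ∧ ¬F)
  [2] (x0 ∧ (T ∧ ¬¬x0)) ∧ ¬((¬x0 ∧ ¬F) ∧ ¬F)
  [3] (x0 ∧ ¬¬x0) ∧ ¬((¬x0 ∧ ¬F) ∧ ¬F)
  [4] (x0 ∧ x0) ∧ ¬((¬x0 ∧ ¬F) ∧ ¬F)
  [5] x0 ∧ ¬((¬x0 ∧ ¬F) ∧ ¬F)
  [6] x0 ∧ (¬(¬x0 ∧ ¬F) ∨ ¬¬F)
  [7] x0 ∧ ((¬¬x0 ∨ ¬¬F) ∨ ¬¬F)
  [8] x0 ∧ ((x0 ∨ ¬¬F) ∨ ¬¬F)
  [9] x0 ∧ ((x0 ∨ F) ∨ ¬¬F)
  [10] x0 ∧ (x0 ∨ ¬¬F)
  [11] x0 ∧ (x0 ∨ F)
  [12] x0 ∧ x0
  [13] x0

Answer: normal form = x0  (in 13 steps)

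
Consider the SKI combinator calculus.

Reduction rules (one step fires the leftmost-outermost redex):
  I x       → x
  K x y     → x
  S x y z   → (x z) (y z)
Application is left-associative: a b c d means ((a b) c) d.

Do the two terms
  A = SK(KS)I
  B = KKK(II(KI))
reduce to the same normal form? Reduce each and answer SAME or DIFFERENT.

Term A:
  start: SK(KS)I
  [1] KI(KSI)
  [2] I

Term B:
  start: KKK(II(KI))
  [1] K(II(KI))
  [2] K(I(KI))
  [3] K(KI)

Answer: DIFFERENT — A ⇓ I, B ⇓ K(KI)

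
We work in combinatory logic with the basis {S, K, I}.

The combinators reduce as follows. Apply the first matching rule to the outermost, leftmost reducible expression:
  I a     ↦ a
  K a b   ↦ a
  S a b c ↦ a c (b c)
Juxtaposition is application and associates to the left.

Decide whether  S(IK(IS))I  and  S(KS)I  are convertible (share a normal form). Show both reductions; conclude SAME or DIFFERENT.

Term A:
  start: S(IK(IS))I
  [1] S(K(IS))I
  [2] S(KS)I

Term B:
  start: S(KS)I

Answer: SAME — A ⇓ S(KS)I, B ⇓ S(KS)I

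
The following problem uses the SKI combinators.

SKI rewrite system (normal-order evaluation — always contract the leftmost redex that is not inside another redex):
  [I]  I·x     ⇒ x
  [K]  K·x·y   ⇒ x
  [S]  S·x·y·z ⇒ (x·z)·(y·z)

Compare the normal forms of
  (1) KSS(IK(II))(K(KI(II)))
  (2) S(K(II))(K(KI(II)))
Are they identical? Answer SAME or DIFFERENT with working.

Term A:
  start: KSS(IK(II))(K(KI(II)))
  →1  S(IK(II))(K(KI(II)))
  →2  S(K(II))(K(KI(II)))
  →3  S(KI)(K(KI(II)))
  →4  S(KI)(KI)

Term B:
  start: S(K(II))(K(KI(II)))
  →1  S(KI)(K(KI(II)))
  →2  S(KI)(KI)

Answer: SAME — A ⇓ S(KI)(KI), B ⇓ S(KI)(KI)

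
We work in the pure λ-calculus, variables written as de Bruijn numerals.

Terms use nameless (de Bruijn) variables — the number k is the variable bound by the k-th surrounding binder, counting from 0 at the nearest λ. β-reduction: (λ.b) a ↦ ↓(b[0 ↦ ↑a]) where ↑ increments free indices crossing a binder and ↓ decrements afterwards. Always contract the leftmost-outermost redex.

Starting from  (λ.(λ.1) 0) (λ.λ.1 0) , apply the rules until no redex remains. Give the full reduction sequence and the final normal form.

Answer: normal form = λ.λ.1 0  (in 2 steps)

Derivation:
  start: (λ.(λ.1) 0) (λ.λ.1 0)
  →1  (λ.λ.λ.1 0) (λ.λ.1 0)
  →2  λ.λ.1 0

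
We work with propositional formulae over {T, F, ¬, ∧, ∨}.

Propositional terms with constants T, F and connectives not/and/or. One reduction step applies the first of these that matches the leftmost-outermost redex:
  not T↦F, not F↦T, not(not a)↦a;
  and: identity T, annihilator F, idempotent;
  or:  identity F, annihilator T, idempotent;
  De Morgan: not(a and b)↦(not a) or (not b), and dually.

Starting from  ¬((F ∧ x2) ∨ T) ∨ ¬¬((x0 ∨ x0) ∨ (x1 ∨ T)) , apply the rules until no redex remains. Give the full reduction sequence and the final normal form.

Answer: normal form = T  (in 11 steps)

Working:
  start: ¬((F ∧ x2) ∨ T) ∨ ¬¬((x0 ∨ x0) ∨ (x1 ∨ T))
  step 1: (¬(F ∧ x2) ∧ ¬T) ∨ ¬¬((x0 ∨ x0) ∨ (x1 ∨ T))
  step 2: ((¬F ∨ ¬x2) ∧ ¬T) ∨ ¬¬((x0 ∨ x0) ∨ (x1 ∨ T))
  step 3: ((T ∨ ¬x2) ∧ ¬T) ∨ ¬¬((x0 ∨ x0) ∨ (x1 ∨ T))
  step 4: (T ∧ ¬T) ∨ ¬¬((x0 ∨ x0) ∨ (x1 ∨ T))
  step 5: ¬T ∨ ¬¬((x0 ∨ x0) ∨ (x1 ∨ T))
  step 6: F ∨ ¬¬((x0 ∨ x0) ∨ (x1 ∨ T))
  step 7: ¬¬((x0 ∨ x0) ∨ (x1 ∨ T))
  step 8: (x0 ∨ x0) ∨ (x1 ∨ T)
  step 9: x0 ∨ (x1 ∨ T)
  step 10: x0 ∨ T
  step 11: T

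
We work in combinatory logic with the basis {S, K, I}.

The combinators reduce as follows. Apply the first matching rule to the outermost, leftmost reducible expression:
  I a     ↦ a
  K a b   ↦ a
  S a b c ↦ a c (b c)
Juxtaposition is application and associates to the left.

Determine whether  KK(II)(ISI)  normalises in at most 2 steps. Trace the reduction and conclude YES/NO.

Answer: YES — reaches normal form K(SI) in 2 ≤ 2 steps

Reduction:
  start: KK(II)(ISI)
  →1  K(ISI)
  →2  K(SI)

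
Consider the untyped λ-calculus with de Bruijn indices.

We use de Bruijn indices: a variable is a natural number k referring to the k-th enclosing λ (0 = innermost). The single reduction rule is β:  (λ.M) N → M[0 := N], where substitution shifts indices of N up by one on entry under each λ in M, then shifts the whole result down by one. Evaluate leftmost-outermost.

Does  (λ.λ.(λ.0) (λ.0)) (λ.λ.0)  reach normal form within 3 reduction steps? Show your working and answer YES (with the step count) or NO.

  start: (λ.λ.(λ.0) (λ.0)) (λ.λ.0)
  step 1: λ.(λ.0) (λ.0)
  step 2: λ.λ.0

Answer: YES — reaches normal form λ.λ.0 in 2 ≤ 3 steps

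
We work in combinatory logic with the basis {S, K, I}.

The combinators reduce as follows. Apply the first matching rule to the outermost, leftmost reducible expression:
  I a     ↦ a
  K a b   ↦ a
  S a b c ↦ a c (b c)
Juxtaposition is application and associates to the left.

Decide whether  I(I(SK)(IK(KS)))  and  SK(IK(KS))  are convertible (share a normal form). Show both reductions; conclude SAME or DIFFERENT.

Term A:
  start: I(I(SK)(IK(KS)))
  step 1: I(SK)(IK(KS))
  step 2: SK(IK(KS))
  step 3: SK(K(KS))

Term B:
  start: SK(IK(KS))
  step 1: SK(K(KS))

Answer: SAME — A ⇓ SK(K(KS)), B ⇓ SK(K(KS))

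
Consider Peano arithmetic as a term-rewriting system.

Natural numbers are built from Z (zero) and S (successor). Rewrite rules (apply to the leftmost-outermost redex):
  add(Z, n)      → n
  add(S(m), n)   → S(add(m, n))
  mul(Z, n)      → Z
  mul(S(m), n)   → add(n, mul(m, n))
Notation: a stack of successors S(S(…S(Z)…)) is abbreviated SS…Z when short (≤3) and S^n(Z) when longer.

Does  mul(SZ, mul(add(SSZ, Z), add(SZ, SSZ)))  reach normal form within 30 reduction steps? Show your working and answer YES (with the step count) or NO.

Answer: YES — reaches normal form S^6(Z) in 27 ≤ 30 steps

Reduction:
  start: mul(SZ, mul(add(SSZ, Z), add(SZ, SSZ)))
  [1] add(mul(add(SSZ, Z), add(SZ, SSZ)), mul(Z, mul(add(SSZ, Z), add(SZ, SSZ))))
  [2] add(mul(S(add(SZ, Z)), add(SZ, SSZ)), mul(Z, mul(add(SSZ, Z), add(SZ, SSZ))))
  [3] add(add(add(SZ, SSZ), mul(add(SZ, Z), add(SZ, SSZ))), mul(Z, mul(add(SSZ, Z), add(SZ, SSZ))))
  [4] add(add(S(add(Z, SSZ)), mul(add(SZ, Z), add(SZ, SSZ))), mul(Z, mul(add(SSZ, Z), add(SZ, SSZ))))
  [5] add(S(add(add(Z, SSZ), mul(add(SZ, Z), add(SZ, SSZ)))), mul(Z, mul(add(SSZ, Z), add(SZ, SSZ))))
  [6] S(add(add(add(Z, SSZ), mul(add(SZ, Z), add(SZ, SSZ))), mul(Z, mul(add(SSZ, Z), add(SZ, SSZ)))))
  [7] S(add(add(SSZ, mul(add(SZ, Z), add(SZ, SSZ))), mul(Z, mul(add(SSZ, Z), add(SZ, SSZ)))))
  [8] S(add(S(add(SZ, mul(add(SZ, Z), add(SZ, SSZ)))), mul(Z, mul(add(SSZ, Z), add(SZ, SSZ)))))
  [9] S(S(add(add(SZ, mul(add(SZ, Z), add(SZ, SSZ))), mul(Z, mul(add(SSZ, Z), add(SZ, SSZ))))))
  [10] S(S(add(S(add(Z, mul(add(SZ, Z), add(SZ, SSZ)))), mul(Z, mul(add(SSZ, Z), add(SZ, SSZ))))))
  [11] S(S(S(add(add(Z, mul(add(SZ, Z), add(SZ, SSZ))), mul(Z, mul(add(SSZ, Z), add(SZ, SSZ)))))))
  [12] S(S(S(add(mul(add(SZ, Z), add(SZ, SSZ)), mul(Z, mul(add(SSZ, Z), add(SZ, SSZ)))))))
  [13] S(S(S(add(mul(S(add(Z, Z)), add(SZ, SSZ)), mul(Z, mul(add(SSZ, Z), add(SZ, SSZ)))))))
  [14] S(S(S(add(add(add(SZ, SSZ), mul(add(Z, Z), add(SZ, SSZ))), mul(Z, mul(add(SSZ, Z), add(SZ, SSZ)))))))
  [15] S(S(S(add(add(S(add(Z, SSZ)), mul(add(Z, Z), add(SZ, SSZ))), mul(Z, mul(add(SSZ, Z), add(SZ, SSZ)))))))
  [16] S(S(S(add(S(add(add(Z, SSZ), mul(add(Z, Z), add(SZ, SSZ)))), mul(Z, mul(add(SSZ, Z), add(SZ, SSZ)))))))
  [17] S(S(S(S(add(add(add(Z, SSZ), mul(add(Z, Z), add(SZ, SSZ))), mul(Z, mul(add(SSZ, Z), add(SZ, SSZ))))))))
  [18] S(S(S(S(add(add(SSZ, mul(add(Z, Z), add(SZ, SSZ))), mul(Z, mul(add(SSZ, Z), add(SZ, SSZ))))))))
  [19] S(S(S(S(add(S(add(SZ, mul(add(Z, Z), add(SZ, SSZ)))), mul(Z, mul(add(SSZ, Z), add(SZ, SSZ))))))))
  [20] S(S(S(S(S(add(add(SZ, mul(add(Z, Z), add(SZ, SSZ))), mul(Z, mul(add(SSZ, Z), add(SZ, SSZ)))))))))
  [21] S(S(S(S(S(add(S(add(Z, mul(add(Z, Z), add(SZ, SSZ)))), mul(Z, mul(add(SSZ, Z), add(SZ, SSZ)))))))))
  [22] S(S(S(S(S(S(add(add(Z, mul(add(Z, Z), add(SZ, SSZ))), mul(Z, mul(add(SSZ, Z), add(SZ, SSZ))))))))))
  [23] S(S(S(S(S(S(add(mul(add(Z, Z), add(SZ, SSZ)), mul(Z, mul(add(SSZ, Z), add(SZ, SSZ))))))))))
  [24] S(S(S(S(S(S(add(mul(Z, add(SZ, SSZ)), mul(Z, mul(add(SSZ, Z), add(SZ, SSZ))))))))))
  [25] S(S(S(S(S(S(add(Z, mul(Z, mul(add(SSZ, Z), add(SZ, SSZ))))))))))
  [26] S(S(S(S(S(S(mul(Z, mul(add(SSZ, Z), add(SZ, SSZ)))))))))
  [27] S^6(Z)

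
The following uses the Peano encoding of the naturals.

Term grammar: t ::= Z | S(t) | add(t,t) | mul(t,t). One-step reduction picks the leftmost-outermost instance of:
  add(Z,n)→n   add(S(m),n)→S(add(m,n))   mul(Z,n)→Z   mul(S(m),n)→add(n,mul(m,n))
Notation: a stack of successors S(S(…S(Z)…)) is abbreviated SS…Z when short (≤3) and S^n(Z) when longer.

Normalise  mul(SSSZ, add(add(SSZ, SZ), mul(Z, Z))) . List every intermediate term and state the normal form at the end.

  start: mul(SSSZ, add(add(SSZ, SZ), mul(Z, Z)))
  step 1: add(add(add(SSZ, SZ), mul(Z, Z)), mul(SSZ, add(add(SSZ, SZ), mul(Z, Z))))
  step 2: add(add(S(add(SZ, SZ)), mul(Z, Z)), mul(SSZ, add(add(SSZ, SZ), mul(Z, Z))))
  step 3: add(S(add(add(SZ, SZ), mul(Z, Z))), mul(SSZ, add(add(SSZ, SZ), mul(Z, Z))))
  step 4: S(add(add(add(SZ, SZ), mul(Z, Z)), mul(SSZ, add(add(SSZ, SZ), mul(Z, Z)))))
  step 5: S(add(add(S(add(Z, SZ)), mul(Z, Z)), mul(SSZ, add(add(SSZ, SZ), mul(Z, Z)))))
  step 6: S(add(S(add(add(Z, SZ), mul(Z, Z))), mul(SSZ, add(add(SSZ, SZ), mul(Z, Z)))))
  step 7: S(S(add(add(add(Z, SZ), mul(Z, Z)), mul(SSZ, add(add(SSZ, SZ), mul(Z, Z))))))
  step 8: S(S(add(add(SZ, mul(Z, Z)), mul(SSZ, add(add(SSZ, SZ), mul(Z, Z))))))
  step 9: S(S(add(S(add(Z, mul(Z, Z))), mul(SSZ, add(add(SSZ, SZ), mul(Z, Z))))))
  step 10: S(S(S(add(add(Z, mul(Z, Z)), mul(SSZ, add(add(SSZ, SZ), mul(Z, Z)))))))
  step 11: S(S(S(add(mul(Z, Z), mul(SSZ, add(add(SSZ, SZ), mul(Z, Z)))))))
  step 12: S(S(S(add(Z, mul(SSZ, add(add(SSZ, SZ), mul(Z, Z)))))))
  step 13: S(S(S(mul(SSZ, add(add(SSZ, SZ), mul(Z, Z))))))
  step 14: S(S(S(add(add(add(SSZ, SZ), mul(Z, Z)), mul(SZ, add(add(SSZ, SZ), mul(Z, Z)))))))
  step 15: S(S(S(add(add(S(add(SZ, SZ)), mul(Z, Z)), mul(SZ, add(add(SSZ, SZ), mul(Z, Z)))))))
  step 16: S(S(S(add(S(add(add(SZ, SZ), mul(Z, Z))), mul(SZ, add(add(SSZ, SZ), mul(Z, Z)))))))
  step 17: S(S(S(S(add(add(add(SZ, SZ), mul(Z, Z)), mul(SZ, add(add(SSZ, SZ), mul(Z, Z))))))))
  step 18: S(S(S(S(add(add(S(add(Z, SZ)), mul(Z, Z)), mul(SZ, add(add(SSZ, SZ), mul(Z, Z))))))))
  step 19: S(S(S(S(add(S(add(add(Z, SZ), mul(Z, Z))), mul(SZ, add(add(SSZ, SZ), mul(Z, Z))))))))
  step 20: S(S(S(S(S(add(add(add(Z, SZ), mul(Z, Z)), mul(SZ, add(add(SSZ, SZ), mul(Z, Z)))))))))
  step 21: S(S(S(S(S(add(add(SZ, mul(Z, Z)), mul(SZ, add(add(SSZ, SZ), mul(Z, Z)))))))))
  step 22: S(S(S(S(S(add(S(add(Z, mul(Z, Z))), mul(SZ, add(add(SSZ, SZ), mul(Z, Z)))))))))
  step 23: S(S(S(S(S(S(add(add(Z, mul(Z, Z)), mul(SZ, add(add(SSZ, SZ), mul(Z, Z))))))))))
  step 24: S(S(S(S(S(S(add(mul(Z, Z), mul(SZ, add(add(SSZ, SZ), mul(Z, Z))))))))))
  step 25: S(S(S(S(S(S(add(Z, mul(SZ, add(add(SSZ, SZ), mul(Z, Z))))))))))
  step 26: S(S(S(S(S(S(mul(SZ, add(add(SSZ, SZ), mul(Z, Z)))))))))
  step 27: S(S(S(S(S(S(add(add(add(SSZ, SZ), mul(Z, Z)), mul(Z, add(add(SSZ, SZ), mul(Z, Z))))))))))
  step 28: S(S(S(S(S(S(add(add(S(add(SZ, SZ)), mul(Z, Z)), mul(Z, add(add(SSZ, SZ), mul(Z, Z))))))))))
  step 29: S(S(S(S(S(S(add(S(add(add(SZ, SZ), mul(Z, Z))), mul(Z, add(add(SSZ, SZ), mul(Z, Z))))))))))
  step 30: S(S(S(S(S(S(S(add(add(add(SZ, SZ), mul(Z, Z)), mul(Z, add(add(SSZ, SZ), mul(Z, Z)))))))))))
  step 31: S(S(S(S(S(S(S(add(add(S(add(Z, SZ)), mul(Z, Z)), mul(Z, add(add(SSZ, SZ), mul(Z, Z)))))))))))
  step 32: S(S(S(S(S(S(S(add(S(add(add(Z, SZ), mul(Z, Z))), mul(Z, add(add(SSZ, SZ), mul(Z, Z)))))))))))
  step 33: S(S(S(S(S(S(S(S(add(add(add(Z, SZ), mul(Z, Z)), mul(Z, add(add(SSZ, SZ), mul(Z, Z))))))))))))
  step 34: S(S(S(S(S(S(S(S(add(add(SZ, mul(Z, Z)), mul(Z, add(add(SSZ, SZ), mul(Z, Z))))))))))))
  step 35: S(S(S(S(S(S(S(S(add(S(add(Z, mul(Z, Z))), mul(Z, add(add(SSZ, SZ), mul(Z, Z))))))))))))
  step 36: S(S(S(S(S(S(S(S(S(add(add(Z, mul(Z, Z)), mul(Z, add(add(SSZ, SZ), mul(Z, Z)))))))))))))
  step 37: S(S(S(S(S(S(S(S(S(add(mul(Z, Z), mul(Z, add(add(SSZ, SZ), mul(Z, Z)))))))))))))
  step 38: S(S(S(S(S(S(S(S(S(add(Z, mul(Z, add(add(SSZ, SZ), mul(Z, Z)))))))))))))
  step 39: S(S(S(S(S(S(S(S(S(mul(Z, add(add(SSZ, SZ), mul(Z, Z))))))))))))
  step 40: S^9(Z)

Answer: normal form = S^9(Z)  (in 40 steps)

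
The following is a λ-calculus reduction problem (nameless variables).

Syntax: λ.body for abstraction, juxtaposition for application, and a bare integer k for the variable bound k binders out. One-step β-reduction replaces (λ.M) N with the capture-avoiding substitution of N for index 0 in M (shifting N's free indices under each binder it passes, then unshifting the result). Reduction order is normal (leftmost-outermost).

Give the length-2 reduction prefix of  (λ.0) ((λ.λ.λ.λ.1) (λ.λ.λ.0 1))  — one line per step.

Answer: after 2 steps: λ.λ.λ.1

Reduction:
  start: (λ.0) ((λ.λ.λ.λ.1) (λ.λ.λ.0 1))
  step 1: (λ.λ.λ.λ.1) (λ.λ.λ.0 1)
  step 2: λ.λ.λ.1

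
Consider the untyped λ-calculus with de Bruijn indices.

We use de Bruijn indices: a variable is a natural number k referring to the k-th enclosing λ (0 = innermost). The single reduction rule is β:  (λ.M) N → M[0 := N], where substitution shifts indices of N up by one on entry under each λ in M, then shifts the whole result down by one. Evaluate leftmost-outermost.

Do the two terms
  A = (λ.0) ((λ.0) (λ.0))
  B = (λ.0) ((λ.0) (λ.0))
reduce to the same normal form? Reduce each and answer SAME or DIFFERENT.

Term A:
  start: (λ.0) ((λ.0) (λ.0))
  [1] (λ.0) (λ.0)
  [2] λ.0

Term B:
  start: (λ.0) ((λ.0) (λ.0))
  [1] (λ.0) (λ.0)
  [2] λ.0

Answer: SAME — A ⇓ λ.0, B ⇓ λ.0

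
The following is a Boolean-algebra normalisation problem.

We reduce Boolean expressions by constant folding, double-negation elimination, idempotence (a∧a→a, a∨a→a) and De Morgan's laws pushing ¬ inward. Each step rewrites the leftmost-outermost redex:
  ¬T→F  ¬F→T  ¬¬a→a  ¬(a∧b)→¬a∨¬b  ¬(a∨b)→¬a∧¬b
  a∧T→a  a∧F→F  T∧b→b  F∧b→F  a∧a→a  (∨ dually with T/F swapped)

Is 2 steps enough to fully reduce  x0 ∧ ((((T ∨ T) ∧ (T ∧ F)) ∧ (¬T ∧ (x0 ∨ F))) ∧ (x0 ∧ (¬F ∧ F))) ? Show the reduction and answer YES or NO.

  start: x0 ∧ ((((T ∨ T) ∧ (T ∧ F)) ∧ (¬T ∧ (x0 ∨ F))) ∧ (x0 ∧ (¬F ∧ F)))
  →1  x0 ∧ (((T ∧ (T ∧ F)) ∧ (¬T ∧ (x0 ∨ F))) ∧ (x0 ∧ (¬F ∧ F)))
  →2  x0 ∧ (((T ∧ F) ∧ (¬T ∧ (x0 ∨ F))) ∧ (x0 ∧ (¬F ∧ F)))

Answer: NO — after 2 steps the term is x0 ∧ (((T ∧ F) ∧ (¬T ∧ (x0 ∨ F))) ∧ (x0 ∧ (¬F ∧ F))), not yet normal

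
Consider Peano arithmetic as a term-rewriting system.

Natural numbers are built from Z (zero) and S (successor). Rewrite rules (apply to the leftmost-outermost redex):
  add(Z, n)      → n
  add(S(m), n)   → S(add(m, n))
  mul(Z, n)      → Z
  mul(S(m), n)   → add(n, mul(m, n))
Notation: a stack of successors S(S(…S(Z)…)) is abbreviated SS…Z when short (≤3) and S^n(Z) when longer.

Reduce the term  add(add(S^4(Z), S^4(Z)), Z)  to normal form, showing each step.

Answer: normal form = S^8(Z)  (in 14 steps)

Reduction:
  start: add(add(S^4(Z), S^4(Z)), Z)
  →1  add(S(add(SSSZ, S^4(Z))), Z)
  →2  S(add(add(SSSZ, S^4(Z)), Z))
  →3  S(add(S(add(SSZ, S^4(Z))), Z))
  →4  S(S(add(add(SSZ, S^4(Z)), Z)))
  →5  S(S(add(S(add(SZ, S^4(Z))), Z)))
  →6  S(S(S(add(add(SZ, S^4(Z)), Z))))
  →7  S(S(S(add(S(add(Z, S^4(Z))), Z))))
  →8  S(S(S(S(add(add(Z, S^4(Z)), Z)))))
  →9  S(S(S(S(add(S^4(Z), Z)))))
  →10  S(S(S(S(S(add(SSSZ, Z))))))
  →11  S(S(S(S(S(S(add(SSZ, Z)))))))
  →12  S(S(S(S(S(S(S(add(SZ, Z))))))))
  →13  S(S(S(S(S(S(S(S(add(Z, Z)))))))))
  →14  S^8(Z)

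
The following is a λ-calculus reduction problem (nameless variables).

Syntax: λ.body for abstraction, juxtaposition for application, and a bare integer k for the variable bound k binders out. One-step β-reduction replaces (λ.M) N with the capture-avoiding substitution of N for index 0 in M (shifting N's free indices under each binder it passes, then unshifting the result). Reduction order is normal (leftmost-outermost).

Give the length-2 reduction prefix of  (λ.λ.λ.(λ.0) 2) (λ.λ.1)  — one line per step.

  start: (λ.λ.λ.(λ.0) 2) (λ.λ.1)
  [1] λ.λ.(λ.0) (λ.λ.1)
  [2] λ.λ.λ.λ.1

Answer: after 2 steps: λ.λ.λ.λ.1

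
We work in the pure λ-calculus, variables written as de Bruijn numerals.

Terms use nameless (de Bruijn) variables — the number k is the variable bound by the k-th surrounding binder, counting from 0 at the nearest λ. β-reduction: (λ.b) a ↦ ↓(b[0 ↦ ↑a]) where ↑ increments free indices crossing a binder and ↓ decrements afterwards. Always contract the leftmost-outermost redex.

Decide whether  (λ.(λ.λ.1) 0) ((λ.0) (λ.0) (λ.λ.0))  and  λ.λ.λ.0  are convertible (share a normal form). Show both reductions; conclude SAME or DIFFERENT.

Term A:
  start: (λ.(λ.λ.1) 0) ((λ.0) (λ.0) (λ.λ.0))
  [1] (λ.λ.1) ((λ.0) (λ.0) (λ.λ.0))
  [2] λ.(λ.0) (λ.0) (λ.λ.0)
  [3] λ.(λ.0) (λ.λ.0)
  [4] λ.λ.λ.0

Term B:
  start: λ.λ.λ.0

Answer: SAME — A ⇓ λ.λ.λ.0, B ⇓ λ.λ.λ.0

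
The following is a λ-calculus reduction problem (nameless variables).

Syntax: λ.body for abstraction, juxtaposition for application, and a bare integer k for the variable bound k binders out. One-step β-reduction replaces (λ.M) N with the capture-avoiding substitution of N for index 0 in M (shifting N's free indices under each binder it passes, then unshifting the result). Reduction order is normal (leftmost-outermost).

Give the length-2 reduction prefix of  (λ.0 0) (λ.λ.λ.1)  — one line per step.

  start: (λ.0 0) (λ.λ.λ.1)
  [1] (λ.λ.λ.1) (λ.λ.λ.1)
  [2] λ.λ.1

Answer: after 2 steps: λ.λ.1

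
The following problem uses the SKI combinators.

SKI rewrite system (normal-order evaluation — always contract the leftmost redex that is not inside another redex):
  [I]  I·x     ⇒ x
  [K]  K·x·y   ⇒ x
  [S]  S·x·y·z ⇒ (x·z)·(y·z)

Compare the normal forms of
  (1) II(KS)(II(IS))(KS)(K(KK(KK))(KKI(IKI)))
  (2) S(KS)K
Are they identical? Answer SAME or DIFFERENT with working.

Answer: SAME — A ⇓ S(KS)K, B ⇓ S(KS)K

Reduction:
Term A:
  start: II(KS)(II(IS))(KS)(K(KK(KK))(KKI(IKI)))
  [1] I(KS)(II(IS))(KS)(K(KK(KK))(KKI(IKI)))
  [2] KS(II(IS))(KS)(K(KK(KK))(KKI(IKI)))
  [3] S(KS)(K(KK(KK))(KKI(IKI)))
  [4] S(KS)(KK(KK))
  [5] S(KS)K

Term B:
  start: S(KS)K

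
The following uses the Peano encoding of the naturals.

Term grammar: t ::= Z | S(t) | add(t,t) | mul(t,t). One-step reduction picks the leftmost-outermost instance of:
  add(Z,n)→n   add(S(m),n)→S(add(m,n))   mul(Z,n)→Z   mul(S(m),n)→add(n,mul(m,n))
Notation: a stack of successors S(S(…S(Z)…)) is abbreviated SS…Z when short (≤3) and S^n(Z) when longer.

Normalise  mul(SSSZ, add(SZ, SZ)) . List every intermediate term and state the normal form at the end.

Answer: normal form = S^6(Z)  (in 19 steps)

Working:
  start: mul(SSSZ, add(SZ, SZ))
  →1  add(add(SZ, SZ), mul(SSZ, add(SZ, SZ)))
  →2  add(S(add(Z, SZ)), mul(SSZ, add(SZ, SZ)))
  →3  S(add(add(Z, SZ), mul(SSZ, add(SZ, SZ))))
  →4  S(add(SZ, mul(SSZ, add(SZ, SZ))))
  →5  S(S(add(Z, mul(SSZ, add(SZ, SZ)))))
  →6  S(S(mul(SSZ, add(SZ, SZ))))
  →7  S(S(add(add(SZ, SZ), mul(SZ, add(SZ, SZ)))))
  →8  S(S(add(S(add(Z, SZ)), mul(SZ, add(SZ, SZ)))))
  →9  S(S(S(add(add(Z, SZ), mul(SZ, add(SZ, SZ))))))
  →10  S(S(S(add(SZ, mul(SZ, add(SZ, SZ))))))
  →11  S(S(S(S(add(Z, mul(SZ, add(SZ, SZ)))))))
  →12  S(S(S(S(mul(SZ, add(SZ, SZ))))))
  →13  S(S(S(S(add(add(SZ, SZ), mul(Z, add(SZ, SZ)))))))
  →14  S(S(S(S(add(S(add(Z, SZ)), mul(Z, add(SZ, SZ)))))))
  →15  S(S(S(S(S(add(add(Z, SZ), mul(Z, add(SZ, SZ))))))))
  →16  S(S(S(S(S(add(SZ, mul(Z, add(SZ, SZ))))))))
  →17  S(S(S(S(S(S(add(Z, mul(Z, add(SZ, SZ)))))))))
  →18  S(S(S(S(S(S(mul(Z, add(SZ, SZ))))))))
  →19  S^6(Z)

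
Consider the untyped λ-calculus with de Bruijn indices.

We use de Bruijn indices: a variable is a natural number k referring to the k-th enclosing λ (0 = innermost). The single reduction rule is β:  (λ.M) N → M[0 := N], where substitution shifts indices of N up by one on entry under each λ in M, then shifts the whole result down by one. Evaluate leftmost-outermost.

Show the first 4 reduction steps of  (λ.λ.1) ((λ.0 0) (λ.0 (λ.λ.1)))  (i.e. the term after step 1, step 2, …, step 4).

  start: (λ.λ.1) ((λ.0 0) (λ.0 (λ.λ.1)))
  step 1: λ.(λ.0 0) (λ.0 (λ.λ.1))
  step 2: λ.(λ.0 (λ.λ.1)) (λ.0 (λ.λ.1))
  step 3: λ.(λ.0 (λ.λ.1)) (λ.λ.1)
  step 4: λ.(λ.λ.1) (λ.λ.1)

Answer: after 4 steps: λ.(λ.λ.1) (λ.λ.1)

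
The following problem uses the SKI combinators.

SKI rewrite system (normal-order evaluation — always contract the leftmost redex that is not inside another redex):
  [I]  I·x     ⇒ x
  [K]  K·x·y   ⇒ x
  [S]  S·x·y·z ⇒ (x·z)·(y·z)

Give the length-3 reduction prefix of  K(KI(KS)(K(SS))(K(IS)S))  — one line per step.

  start: K(KI(KS)(K(SS))(K(IS)S))
  →1  K(I(K(SS))(K(IS)S))
  →2  K(K(SS)(K(IS)S))
  →3  K(SS)

Answer: after 3 steps: K(SS)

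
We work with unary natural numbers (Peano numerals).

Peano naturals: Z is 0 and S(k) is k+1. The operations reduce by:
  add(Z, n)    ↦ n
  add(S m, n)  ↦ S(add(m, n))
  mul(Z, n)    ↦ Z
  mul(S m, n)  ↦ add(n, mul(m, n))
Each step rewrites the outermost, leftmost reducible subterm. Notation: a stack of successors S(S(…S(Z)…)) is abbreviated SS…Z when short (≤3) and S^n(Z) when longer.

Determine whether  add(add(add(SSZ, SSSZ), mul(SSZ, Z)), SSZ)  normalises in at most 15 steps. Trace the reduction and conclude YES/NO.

Answer: NO — after 15 steps the term is S(S(S(S(S(add(add(Z, mul(SZ, Z)), SSZ)))))), not yet normal

Working:
  start: add(add(add(SSZ, SSSZ), mul(SSZ, Z)), SSZ)
  →1  add(add(S(add(SZ, SSSZ)), mul(SSZ, Z)), SSZ)
  →2  add(S(add(add(SZ, SSSZ), mul(SSZ, Z))), SSZ)
  →3  S(add(add(add(SZ, SSSZ), mul(SSZ, Z)), SSZ))
  →4  S(add(add(S(add(Z, SSSZ)), mul(SSZ, Z)), SSZ))
  →5  S(add(S(add(add(Z, SSSZ), mul(SSZ, Z))), SSZ))
  →6  S(S(add(add(add(Z, SSSZ), mul(SSZ, Z)), SSZ)))
  →7  S(S(add(add(SSSZ, mul(SSZ, Z)), SSZ)))
  →8  S(S(add(S(add(SSZ, mul(SSZ, Z))), SSZ)))
  →9  S(S(S(add(add(SSZ, mul(SSZ, Z)), SSZ))))
  →10  S(S(S(add(S(add(SZ, mul(SSZ, Z))), SSZ))))
  →11  S(S(S(S(add(add(SZ, mul(SSZ, Z)), SSZ)))))
  →12  S(S(S(S(add(S(add(Z, mul(SSZ, Z))), SSZ)))))
  →13  S(S(S(S(S(add(add(Z, mul(SSZ, Z)), SSZ))))))
  →14  S(S(S(S(S(add(mul(SSZ, Z), SSZ))))))
  →15  S(S(S(S(S(add(add(Z, mul(SZ, Z)), SSZ))))))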